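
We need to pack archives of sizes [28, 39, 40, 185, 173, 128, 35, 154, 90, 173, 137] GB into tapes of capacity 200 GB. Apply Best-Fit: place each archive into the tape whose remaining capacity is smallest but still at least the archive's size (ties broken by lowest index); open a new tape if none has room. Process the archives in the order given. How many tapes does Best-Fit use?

7

Put 28 GB in tape 1; 172 GB remain.
Put 39 GB in tape 1; 133 GB remain.
Put 40 GB in tape 1; 93 GB remain.
Put 185 GB in tape 2; 15 GB remain.
Put 173 GB in tape 3; 27 GB remain.
Put 128 GB in tape 4; 72 GB remain.
Put 35 GB in tape 4; 37 GB remain.
Put 154 GB in tape 5; 46 GB remain.
Put 90 GB in tape 1; 3 GB remain.
Put 173 GB in tape 6; 27 GB remain.
Put 137 GB in tape 7; 63 GB remain.
Final tapes: [28,39,40,90] [185] [173] [128,35] [154] [173] [137].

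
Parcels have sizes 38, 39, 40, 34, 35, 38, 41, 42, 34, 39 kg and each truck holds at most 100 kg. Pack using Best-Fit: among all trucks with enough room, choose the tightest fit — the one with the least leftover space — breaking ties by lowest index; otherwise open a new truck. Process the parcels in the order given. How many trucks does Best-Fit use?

5

38 kg → truck 1 (remaining 62 kg)
39 kg → truck 1 (remaining 23 kg)
40 kg → truck 2 (remaining 60 kg)
34 kg → truck 2 (remaining 26 kg)
35 kg → truck 3 (remaining 65 kg)
38 kg → truck 3 (remaining 27 kg)
41 kg → truck 4 (remaining 59 kg)
42 kg → truck 4 (remaining 17 kg)
34 kg → truck 5 (remaining 66 kg)
39 kg → truck 5 (remaining 27 kg)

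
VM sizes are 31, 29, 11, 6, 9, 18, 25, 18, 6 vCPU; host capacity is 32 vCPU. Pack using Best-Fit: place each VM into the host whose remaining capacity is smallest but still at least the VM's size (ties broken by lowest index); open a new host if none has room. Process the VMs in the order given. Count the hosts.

31 vCPU → host 1 (remaining 1 vCPU)
29 vCPU → host 2 (remaining 3 vCPU)
11 vCPU → host 3 (remaining 21 vCPU)
6 vCPU → host 3 (remaining 15 vCPU)
9 vCPU → host 3 (remaining 6 vCPU)
18 vCPU → host 4 (remaining 14 vCPU)
25 vCPU → host 5 (remaining 7 vCPU)
18 vCPU → host 6 (remaining 14 vCPU)
6 vCPU → host 3 (remaining 0 vCPU)

6 hosts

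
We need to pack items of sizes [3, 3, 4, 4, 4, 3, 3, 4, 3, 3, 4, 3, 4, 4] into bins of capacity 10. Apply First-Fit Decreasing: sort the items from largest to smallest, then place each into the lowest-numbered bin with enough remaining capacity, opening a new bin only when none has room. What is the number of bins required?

Sorted descending: 4, 4, 4, 4, 4, 4, 4, 3, 3, 3, 3, 3, 3, 3.
bin 1: place 4, 6 left
bin 1: place 4, 2 left
bin 2: place 4, 6 left
bin 2: place 4, 2 left
bin 3: place 4, 6 left
bin 3: place 4, 2 left
bin 4: place 4, 6 left
bin 4: place 3, 3 left
bin 4: place 3, 0 left
bin 5: place 3, 7 left
bin 5: place 3, 4 left
bin 5: place 3, 1 left
bin 6: place 3, 7 left
bin 6: place 3, 4 left
Final bins: [4,4] [4,4] [4,4] [4,3,3] [3,3,3] [3,3].

6 bins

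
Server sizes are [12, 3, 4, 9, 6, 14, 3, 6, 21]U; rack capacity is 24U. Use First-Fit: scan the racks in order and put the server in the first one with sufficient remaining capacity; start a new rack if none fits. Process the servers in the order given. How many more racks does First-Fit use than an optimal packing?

First-Fit: [12,3,4,3] [9,6,6] [14] [21] → 4 racks.
Total size 78U; any packing needs at least ⌈78/24⌉ = 4 racks.
So 4 is already optimal.

0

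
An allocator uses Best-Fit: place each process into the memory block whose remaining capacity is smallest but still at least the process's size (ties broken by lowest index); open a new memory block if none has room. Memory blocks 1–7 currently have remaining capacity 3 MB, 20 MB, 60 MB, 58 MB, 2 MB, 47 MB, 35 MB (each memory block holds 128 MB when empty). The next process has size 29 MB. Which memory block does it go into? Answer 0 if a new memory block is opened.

Memory blocks with room: memory block 3 (60 MB), memory block 4 (58 MB), memory block 6 (47 MB), memory block 7 (35 MB).
Tightest fit is memory block 7 with 35 MB free.

7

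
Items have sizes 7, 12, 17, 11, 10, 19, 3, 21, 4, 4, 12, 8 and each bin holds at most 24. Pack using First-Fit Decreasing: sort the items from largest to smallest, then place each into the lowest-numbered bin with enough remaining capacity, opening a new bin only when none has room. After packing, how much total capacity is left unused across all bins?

16

Sorted descending: 21, 19, 17, 12, 12, 11, 10, 8, 7, 4, 4, 3.
Put 21 in bin 1; 3 remain.
Put 19 in bin 2; 5 remain.
Put 17 in bin 3; 7 remain.
Put 12 in bin 4; 12 remain.
Put 12 in bin 4; 0 remain.
Put 11 in bin 5; 13 remain.
Put 10 in bin 5; 3 remain.
Put 8 in bin 6; 16 remain.
Put 7 in bin 3; 0 remain.
Put 4 in bin 2; 1 remain.
Put 4 in bin 6; 12 remain.
Put 3 in bin 1; 0 remain.
6 bins × 24 = 144; used 128; unused 16.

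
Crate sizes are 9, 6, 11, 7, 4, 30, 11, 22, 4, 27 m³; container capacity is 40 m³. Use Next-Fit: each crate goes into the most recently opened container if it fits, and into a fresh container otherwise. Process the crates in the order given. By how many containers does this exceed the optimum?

0

Next-Fit: [9,6,11,7,4] [30] [11,22,4] [27] → 4 containers.
Total size 131 m³; any packing needs at least ⌈131/40⌉ = 4 containers.
So 4 is already optimal.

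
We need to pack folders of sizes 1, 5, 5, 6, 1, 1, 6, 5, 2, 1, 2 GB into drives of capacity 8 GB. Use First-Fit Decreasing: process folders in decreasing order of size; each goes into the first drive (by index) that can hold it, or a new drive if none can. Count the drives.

Sorted descending: 6, 6, 5, 5, 5, 2, 2, 1, 1, 1, 1.
6 GB → drive 1 (remaining 2 GB)
6 GB → drive 2 (remaining 2 GB)
5 GB → drive 3 (remaining 3 GB)
5 GB → drive 4 (remaining 3 GB)
5 GB → drive 5 (remaining 3 GB)
2 GB → drive 1 (remaining 0 GB)
2 GB → drive 2 (remaining 0 GB)
1 GB → drive 3 (remaining 2 GB)
1 GB → drive 3 (remaining 1 GB)
1 GB → drive 3 (remaining 0 GB)
1 GB → drive 4 (remaining 2 GB)

5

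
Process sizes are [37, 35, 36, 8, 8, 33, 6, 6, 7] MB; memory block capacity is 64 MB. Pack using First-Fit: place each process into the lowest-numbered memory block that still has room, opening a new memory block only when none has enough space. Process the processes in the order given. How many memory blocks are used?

37 MB → memory block 1 (remaining 27 MB)
35 MB → memory block 2 (remaining 29 MB)
36 MB → memory block 3 (remaining 28 MB)
8 MB → memory block 1 (remaining 19 MB)
8 MB → memory block 1 (remaining 11 MB)
33 MB → memory block 4 (remaining 31 MB)
6 MB → memory block 1 (remaining 5 MB)
6 MB → memory block 2 (remaining 23 MB)
7 MB → memory block 2 (remaining 16 MB)

4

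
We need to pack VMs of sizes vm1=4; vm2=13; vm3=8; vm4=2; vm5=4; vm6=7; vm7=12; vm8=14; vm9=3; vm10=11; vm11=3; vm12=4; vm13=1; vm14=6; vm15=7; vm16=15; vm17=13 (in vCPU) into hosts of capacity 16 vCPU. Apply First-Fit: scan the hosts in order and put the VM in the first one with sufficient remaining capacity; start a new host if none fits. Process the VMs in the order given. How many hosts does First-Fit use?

host 1: place vm1 (4 vCPU), 12 vCPU left
host 2: place vm2 (13 vCPU), 3 vCPU left
host 1: place vm3 (8 vCPU), 4 vCPU left
host 1: place vm4 (2 vCPU), 2 vCPU left
host 3: place vm5 (4 vCPU), 12 vCPU left
host 3: place vm6 (7 vCPU), 5 vCPU left
host 4: place vm7 (12 vCPU), 4 vCPU left
host 5: place vm8 (14 vCPU), 2 vCPU left
host 2: place vm9 (3 vCPU), 0 vCPU left
host 6: place vm10 (11 vCPU), 5 vCPU left
host 3: place vm11 (3 vCPU), 2 vCPU left
host 4: place vm12 (4 vCPU), 0 vCPU left
host 1: place vm13 (1 vCPU), 1 vCPU left
host 7: place vm14 (6 vCPU), 10 vCPU left
host 7: place vm15 (7 vCPU), 3 vCPU left
host 8: place vm16 (15 vCPU), 1 vCPU left
host 9: place vm17 (13 vCPU), 3 vCPU left

9 hosts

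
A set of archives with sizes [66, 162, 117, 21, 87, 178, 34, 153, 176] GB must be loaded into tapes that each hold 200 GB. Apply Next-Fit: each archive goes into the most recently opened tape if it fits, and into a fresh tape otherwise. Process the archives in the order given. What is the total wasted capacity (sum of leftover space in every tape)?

406

66 GB → tape 1 (remaining 134 GB)
162 GB → tape 2 (remaining 38 GB)
117 GB → tape 3 (remaining 83 GB)
21 GB → tape 3 (remaining 62 GB)
87 GB → tape 4 (remaining 113 GB)
178 GB → tape 5 (remaining 22 GB)
34 GB → tape 6 (remaining 166 GB)
153 GB → tape 6 (remaining 13 GB)
176 GB → tape 7 (remaining 24 GB)
7 tapes × 200 GB = 1400 GB; used 994 GB; unused 406 GB.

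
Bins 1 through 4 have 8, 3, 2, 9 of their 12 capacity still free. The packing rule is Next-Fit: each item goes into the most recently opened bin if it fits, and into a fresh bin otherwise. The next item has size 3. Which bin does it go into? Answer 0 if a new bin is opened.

4

Next-Fit only looks at bin 4, which has 9 free.
3 fits there.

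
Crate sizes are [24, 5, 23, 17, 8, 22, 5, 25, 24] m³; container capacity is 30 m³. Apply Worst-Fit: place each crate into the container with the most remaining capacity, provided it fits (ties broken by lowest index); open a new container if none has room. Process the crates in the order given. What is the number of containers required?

24 m³ → container 1 (remaining 6 m³)
5 m³ → container 1 (remaining 1 m³)
23 m³ → container 2 (remaining 7 m³)
17 m³ → container 3 (remaining 13 m³)
8 m³ → container 3 (remaining 5 m³)
22 m³ → container 4 (remaining 8 m³)
5 m³ → container 4 (remaining 3 m³)
25 m³ → container 5 (remaining 5 m³)
24 m³ → container 6 (remaining 6 m³)
Final containers: [24,5] [23] [17,8] [22,5] [25] [24].

6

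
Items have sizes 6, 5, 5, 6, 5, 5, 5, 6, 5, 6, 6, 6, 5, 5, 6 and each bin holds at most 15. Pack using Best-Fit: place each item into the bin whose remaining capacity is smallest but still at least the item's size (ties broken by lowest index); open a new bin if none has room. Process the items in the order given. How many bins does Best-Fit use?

7 bins

bin 1: place 6, 9 left
bin 1: place 5, 4 left
bin 2: place 5, 10 left
bin 2: place 6, 4 left
bin 3: place 5, 10 left
bin 3: place 5, 5 left
bin 3: place 5, 0 left
bin 4: place 6, 9 left
bin 4: place 5, 4 left
bin 5: place 6, 9 left
bin 5: place 6, 3 left
bin 6: place 6, 9 left
bin 6: place 5, 4 left
bin 7: place 5, 10 left
bin 7: place 6, 4 left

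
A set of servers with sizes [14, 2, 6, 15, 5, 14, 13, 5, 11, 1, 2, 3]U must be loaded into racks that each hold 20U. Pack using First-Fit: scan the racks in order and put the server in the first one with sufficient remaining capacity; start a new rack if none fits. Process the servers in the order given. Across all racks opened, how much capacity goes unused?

14U → rack 1 (remaining 6U)
2U → rack 1 (remaining 4U)
6U → rack 2 (remaining 14U)
15U → rack 3 (remaining 5U)
5U → rack 2 (remaining 9U)
14U → rack 4 (remaining 6U)
13U → rack 5 (remaining 7U)
5U → rack 2 (remaining 4U)
11U → rack 6 (remaining 9U)
1U → rack 1 (remaining 3U)
2U → rack 1 (remaining 1U)
3U → rack 2 (remaining 1U)
6 racks × 20U = 120U; used 91U; unused 29U.

29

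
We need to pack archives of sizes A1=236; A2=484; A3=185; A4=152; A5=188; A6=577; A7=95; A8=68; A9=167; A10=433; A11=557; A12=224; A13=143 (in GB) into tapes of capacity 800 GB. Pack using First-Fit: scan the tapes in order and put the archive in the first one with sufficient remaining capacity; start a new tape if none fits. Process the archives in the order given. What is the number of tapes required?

5

A1 (236 GB) → tape 1 (remaining 564 GB)
A2 (484 GB) → tape 1 (remaining 80 GB)
A3 (185 GB) → tape 2 (remaining 615 GB)
A4 (152 GB) → tape 2 (remaining 463 GB)
A5 (188 GB) → tape 2 (remaining 275 GB)
A6 (577 GB) → tape 3 (remaining 223 GB)
A7 (95 GB) → tape 2 (remaining 180 GB)
A8 (68 GB) → tape 1 (remaining 12 GB)
A9 (167 GB) → tape 2 (remaining 13 GB)
A10 (433 GB) → tape 4 (remaining 367 GB)
A11 (557 GB) → tape 5 (remaining 243 GB)
A12 (224 GB) → tape 4 (remaining 143 GB)
A13 (143 GB) → tape 3 (remaining 80 GB)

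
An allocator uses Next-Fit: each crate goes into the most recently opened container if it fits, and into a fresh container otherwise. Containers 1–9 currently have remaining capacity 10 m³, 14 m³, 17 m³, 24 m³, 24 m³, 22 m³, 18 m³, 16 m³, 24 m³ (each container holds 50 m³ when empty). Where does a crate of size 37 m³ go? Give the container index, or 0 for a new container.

0

Next-Fit only looks at container 9, which has 24 m³ free.
37 m³ does not fit, so a new container is opened.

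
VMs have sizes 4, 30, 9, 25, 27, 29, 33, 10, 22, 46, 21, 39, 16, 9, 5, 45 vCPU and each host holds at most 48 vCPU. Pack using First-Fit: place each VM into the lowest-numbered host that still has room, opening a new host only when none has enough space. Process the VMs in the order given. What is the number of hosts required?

9

Put 4 vCPU in host 1; 44 vCPU remain.
Put 30 vCPU in host 1; 14 vCPU remain.
Put 9 vCPU in host 1; 5 vCPU remain.
Put 25 vCPU in host 2; 23 vCPU remain.
Put 27 vCPU in host 3; 21 vCPU remain.
Put 29 vCPU in host 4; 19 vCPU remain.
Put 33 vCPU in host 5; 15 vCPU remain.
Put 10 vCPU in host 2; 13 vCPU remain.
Put 22 vCPU in host 6; 26 vCPU remain.
Put 46 vCPU in host 7; 2 vCPU remain.
Put 21 vCPU in host 3; 0 vCPU remain.
Put 39 vCPU in host 8; 9 vCPU remain.
Put 16 vCPU in host 4; 3 vCPU remain.
Put 9 vCPU in host 2; 4 vCPU remain.
Put 5 vCPU in host 1; 0 vCPU remain.
Put 45 vCPU in host 9; 3 vCPU remain.
Final hosts: [4,30,9,5] [25,10,9] [27,21] [29,16] [33] [22] [46] [39] [45].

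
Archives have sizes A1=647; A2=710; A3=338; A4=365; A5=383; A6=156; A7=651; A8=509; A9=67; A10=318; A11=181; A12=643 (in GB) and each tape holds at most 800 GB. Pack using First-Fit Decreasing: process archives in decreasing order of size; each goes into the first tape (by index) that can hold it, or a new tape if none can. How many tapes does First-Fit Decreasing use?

7 tapes

Sorted descending: 710, 651, 647, 643, 509, 383, 365, 338, 318, 181, 156, 67.
Put 710 GB in tape 1; 90 GB remain.
Put 651 GB in tape 2; 149 GB remain.
Put 647 GB in tape 3; 153 GB remain.
Put 643 GB in tape 4; 157 GB remain.
Put 509 GB in tape 5; 291 GB remain.
Put 383 GB in tape 6; 417 GB remain.
Put 365 GB in tape 6; 52 GB remain.
Put 338 GB in tape 7; 462 GB remain.
Put 318 GB in tape 7; 144 GB remain.
Put 181 GB in tape 5; 110 GB remain.
Put 156 GB in tape 4; 1 GB remain.
Put 67 GB in tape 1; 23 GB remain.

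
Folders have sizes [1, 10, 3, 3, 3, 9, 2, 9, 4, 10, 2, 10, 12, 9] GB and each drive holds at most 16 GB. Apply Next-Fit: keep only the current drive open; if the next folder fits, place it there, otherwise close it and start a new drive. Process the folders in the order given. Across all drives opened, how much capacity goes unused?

25

1 GB → drive 1 (remaining 15 GB)
10 GB → drive 1 (remaining 5 GB)
3 GB → drive 1 (remaining 2 GB)
3 GB → drive 2 (remaining 13 GB)
3 GB → drive 2 (remaining 10 GB)
9 GB → drive 2 (remaining 1 GB)
2 GB → drive 3 (remaining 14 GB)
9 GB → drive 3 (remaining 5 GB)
4 GB → drive 3 (remaining 1 GB)
10 GB → drive 4 (remaining 6 GB)
2 GB → drive 4 (remaining 4 GB)
10 GB → drive 5 (remaining 6 GB)
12 GB → drive 6 (remaining 4 GB)
9 GB → drive 7 (remaining 7 GB)
7 drives × 16 GB = 112 GB; used 87 GB; unused 25 GB.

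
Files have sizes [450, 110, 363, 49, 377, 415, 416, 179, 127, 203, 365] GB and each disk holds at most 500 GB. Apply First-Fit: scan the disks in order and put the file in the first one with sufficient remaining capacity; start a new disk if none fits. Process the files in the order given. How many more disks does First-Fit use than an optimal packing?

1

First-Fit: [450,49] [110,363] [377] [415] [416] [179,127] [203] [365] → 8 disks.
Total size 3054 GB; any packing needs at least ⌈3054/500⌉ = 7 disks.
An optimal packing achieves that bound: [450,49] [416] [415] [377,110] [365,127] [363] [203,179] → 7 disks.
Excess: 8 − 7 = 1.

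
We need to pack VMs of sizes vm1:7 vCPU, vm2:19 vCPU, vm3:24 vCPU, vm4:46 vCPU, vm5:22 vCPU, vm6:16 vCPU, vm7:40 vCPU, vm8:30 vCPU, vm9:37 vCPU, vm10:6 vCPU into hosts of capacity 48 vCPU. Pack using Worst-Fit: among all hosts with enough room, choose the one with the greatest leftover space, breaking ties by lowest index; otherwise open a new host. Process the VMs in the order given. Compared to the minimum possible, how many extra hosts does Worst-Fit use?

0

Worst-Fit: [7,19,16] [24,22] [46] [40] [30,6] [37] → 6 hosts.
Total size 247 vCPU; any packing needs at least ⌈247/48⌉ = 6 hosts.
So 6 is already optimal.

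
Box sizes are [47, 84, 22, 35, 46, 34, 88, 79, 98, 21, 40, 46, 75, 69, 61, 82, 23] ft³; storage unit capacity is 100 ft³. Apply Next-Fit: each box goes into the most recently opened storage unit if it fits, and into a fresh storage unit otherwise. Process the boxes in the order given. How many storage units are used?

14 storage units

storage unit 1: place 47 ft³, 53 ft³ left
storage unit 2: place 84 ft³, 16 ft³ left
storage unit 3: place 22 ft³, 78 ft³ left
storage unit 3: place 35 ft³, 43 ft³ left
storage unit 4: place 46 ft³, 54 ft³ left
storage unit 4: place 34 ft³, 20 ft³ left
storage unit 5: place 88 ft³, 12 ft³ left
storage unit 6: place 79 ft³, 21 ft³ left
storage unit 7: place 98 ft³, 2 ft³ left
storage unit 8: place 21 ft³, 79 ft³ left
storage unit 8: place 40 ft³, 39 ft³ left
storage unit 9: place 46 ft³, 54 ft³ left
storage unit 10: place 75 ft³, 25 ft³ left
storage unit 11: place 69 ft³, 31 ft³ left
storage unit 12: place 61 ft³, 39 ft³ left
storage unit 13: place 82 ft³, 18 ft³ left
storage unit 14: place 23 ft³, 77 ft³ left
Final storage units: [47] [84] [22,35] [46,34] [88] [79] [98] [21,40] [46] [75] [69] [61] [82] [23].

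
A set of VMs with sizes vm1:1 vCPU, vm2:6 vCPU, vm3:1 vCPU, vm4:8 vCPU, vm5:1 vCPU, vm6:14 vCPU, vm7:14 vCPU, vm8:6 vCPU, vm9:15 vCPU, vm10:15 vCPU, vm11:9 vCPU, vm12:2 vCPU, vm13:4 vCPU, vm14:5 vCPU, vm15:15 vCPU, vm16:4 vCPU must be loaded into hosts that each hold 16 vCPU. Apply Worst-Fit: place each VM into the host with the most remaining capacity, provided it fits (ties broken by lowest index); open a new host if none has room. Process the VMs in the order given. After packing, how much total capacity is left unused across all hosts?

Put vm1 (1 vCPU) in host 1; 15 vCPU remain.
Put vm2 (6 vCPU) in host 1; 9 vCPU remain.
Put vm3 (1 vCPU) in host 1; 8 vCPU remain.
Put vm4 (8 vCPU) in host 1; 0 vCPU remain.
Put vm5 (1 vCPU) in host 2; 15 vCPU remain.
Put vm6 (14 vCPU) in host 2; 1 vCPU remain.
Put vm7 (14 vCPU) in host 3; 2 vCPU remain.
Put vm8 (6 vCPU) in host 4; 10 vCPU remain.
Put vm9 (15 vCPU) in host 5; 1 vCPU remain.
Put vm10 (15 vCPU) in host 6; 1 vCPU remain.
Put vm11 (9 vCPU) in host 4; 1 vCPU remain.
Put vm12 (2 vCPU) in host 3; 0 vCPU remain.
Put vm13 (4 vCPU) in host 7; 12 vCPU remain.
Put vm14 (5 vCPU) in host 7; 7 vCPU remain.
Put vm15 (15 vCPU) in host 8; 1 vCPU remain.
Put vm16 (4 vCPU) in host 7; 3 vCPU remain.
8 hosts × 16 vCPU = 128 vCPU; used 120 vCPU; unused 8 vCPU.

8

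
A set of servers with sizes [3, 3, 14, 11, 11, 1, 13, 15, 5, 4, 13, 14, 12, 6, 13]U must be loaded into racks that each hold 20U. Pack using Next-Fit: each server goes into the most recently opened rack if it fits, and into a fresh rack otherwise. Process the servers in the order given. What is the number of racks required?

Put 3U in rack 1; 17U remain.
Put 3U in rack 1; 14U remain.
Put 14U in rack 1; 0U remain.
Put 11U in rack 2; 9U remain.
Put 11U in rack 3; 9U remain.
Put 1U in rack 3; 8U remain.
Put 13U in rack 4; 7U remain.
Put 15U in rack 5; 5U remain.
Put 5U in rack 5; 0U remain.
Put 4U in rack 6; 16U remain.
Put 13U in rack 6; 3U remain.
Put 14U in rack 7; 6U remain.
Put 12U in rack 8; 8U remain.
Put 6U in rack 8; 2U remain.
Put 13U in rack 9; 7U remain.

9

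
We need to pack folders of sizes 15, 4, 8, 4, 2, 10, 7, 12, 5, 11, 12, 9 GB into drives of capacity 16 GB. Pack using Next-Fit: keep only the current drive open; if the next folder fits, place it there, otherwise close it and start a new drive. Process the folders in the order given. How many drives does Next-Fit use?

8 drives

15 GB → drive 1 (remaining 1 GB)
4 GB → drive 2 (remaining 12 GB)
8 GB → drive 2 (remaining 4 GB)
4 GB → drive 2 (remaining 0 GB)
2 GB → drive 3 (remaining 14 GB)
10 GB → drive 3 (remaining 4 GB)
7 GB → drive 4 (remaining 9 GB)
12 GB → drive 5 (remaining 4 GB)
5 GB → drive 6 (remaining 11 GB)
11 GB → drive 6 (remaining 0 GB)
12 GB → drive 7 (remaining 4 GB)
9 GB → drive 8 (remaining 7 GB)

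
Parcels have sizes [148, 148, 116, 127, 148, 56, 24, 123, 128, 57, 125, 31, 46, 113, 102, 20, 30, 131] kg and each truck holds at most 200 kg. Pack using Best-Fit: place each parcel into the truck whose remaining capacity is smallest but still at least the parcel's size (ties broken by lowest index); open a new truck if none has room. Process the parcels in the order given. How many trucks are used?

truck 1: place 148 kg, 52 kg left
truck 2: place 148 kg, 52 kg left
truck 3: place 116 kg, 84 kg left
truck 4: place 127 kg, 73 kg left
truck 5: place 148 kg, 52 kg left
truck 4: place 56 kg, 17 kg left
truck 1: place 24 kg, 28 kg left
truck 6: place 123 kg, 77 kg left
truck 7: place 128 kg, 72 kg left
truck 7: place 57 kg, 15 kg left
truck 8: place 125 kg, 75 kg left
truck 2: place 31 kg, 21 kg left
truck 5: place 46 kg, 6 kg left
truck 9: place 113 kg, 87 kg left
truck 10: place 102 kg, 98 kg left
truck 2: place 20 kg, 1 kg left
truck 8: place 30 kg, 45 kg left
truck 11: place 131 kg, 69 kg left

11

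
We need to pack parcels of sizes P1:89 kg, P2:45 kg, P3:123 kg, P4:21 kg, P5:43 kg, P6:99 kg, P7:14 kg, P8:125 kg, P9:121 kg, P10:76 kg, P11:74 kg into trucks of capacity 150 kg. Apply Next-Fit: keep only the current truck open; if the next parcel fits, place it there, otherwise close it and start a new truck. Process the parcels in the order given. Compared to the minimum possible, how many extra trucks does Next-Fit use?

0

Next-Fit: [89,45] [123,21] [43,99] [14,125] [121] [76,74] → 6 trucks.
Total size 830 kg; any packing needs at least ⌈830/150⌉ = 6 trucks.
So 6 is already optimal.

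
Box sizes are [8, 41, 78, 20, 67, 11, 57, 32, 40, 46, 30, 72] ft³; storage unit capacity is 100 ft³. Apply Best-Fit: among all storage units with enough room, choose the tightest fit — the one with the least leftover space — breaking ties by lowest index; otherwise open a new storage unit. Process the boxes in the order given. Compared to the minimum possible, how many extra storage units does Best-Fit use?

0

Best-Fit: [8,41,40] [78,20] [67,11] [57,32] [46,30] [72] → 6 storage units.
Total size 502 ft³; any packing needs at least ⌈502/100⌉ = 6 storage units.
So 6 is already optimal.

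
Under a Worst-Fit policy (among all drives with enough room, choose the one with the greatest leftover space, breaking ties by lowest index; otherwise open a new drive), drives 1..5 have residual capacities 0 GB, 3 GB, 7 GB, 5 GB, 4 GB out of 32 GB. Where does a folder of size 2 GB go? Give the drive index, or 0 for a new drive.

Drives with room: drive 2 (3 GB), drive 3 (7 GB), drive 4 (5 GB), drive 5 (4 GB).
Most room is drive 3 with 7 GB free.

3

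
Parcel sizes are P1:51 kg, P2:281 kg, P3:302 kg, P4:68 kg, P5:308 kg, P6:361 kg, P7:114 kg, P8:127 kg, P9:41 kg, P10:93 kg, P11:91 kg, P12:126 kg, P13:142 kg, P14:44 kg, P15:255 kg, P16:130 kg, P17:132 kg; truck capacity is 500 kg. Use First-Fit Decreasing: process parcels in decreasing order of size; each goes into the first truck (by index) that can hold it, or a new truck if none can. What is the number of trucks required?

6

Sorted descending: 361, 308, 302, 281, 255, 142, 132, 130, 127, 126, 114, 93, 91, 68, 51, 44, 41.
Put 361 kg in truck 1; 139 kg remain.
Put 308 kg in truck 2; 192 kg remain.
Put 302 kg in truck 3; 198 kg remain.
Put 281 kg in truck 4; 219 kg remain.
Put 255 kg in truck 5; 245 kg remain.
Put 142 kg in truck 2; 50 kg remain.
Put 132 kg in truck 1; 7 kg remain.
Put 130 kg in truck 3; 68 kg remain.
Put 127 kg in truck 4; 92 kg remain.
Put 126 kg in truck 5; 119 kg remain.
Put 114 kg in truck 5; 5 kg remain.
Put 93 kg in truck 6; 407 kg remain.
Put 91 kg in truck 4; 1 kg remain.
Put 68 kg in truck 3; 0 kg remain.
Put 51 kg in truck 6; 356 kg remain.
Put 44 kg in truck 2; 6 kg remain.
Put 41 kg in truck 6; 315 kg remain.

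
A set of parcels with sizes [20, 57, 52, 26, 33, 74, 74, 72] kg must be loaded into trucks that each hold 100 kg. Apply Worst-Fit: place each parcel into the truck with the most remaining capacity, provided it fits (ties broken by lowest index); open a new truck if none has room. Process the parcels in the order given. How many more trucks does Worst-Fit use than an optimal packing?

Worst-Fit: [20,57] [52,26] [33] [74] [74] [72] → 6 trucks.
Total size 408 kg; any packing needs at least ⌈408/100⌉ = 5 trucks.
An optimal packing achieves that bound: [74,26] [74,20] [72] [57,33] [52] → 5 trucks.
Excess: 6 − 5 = 1.

1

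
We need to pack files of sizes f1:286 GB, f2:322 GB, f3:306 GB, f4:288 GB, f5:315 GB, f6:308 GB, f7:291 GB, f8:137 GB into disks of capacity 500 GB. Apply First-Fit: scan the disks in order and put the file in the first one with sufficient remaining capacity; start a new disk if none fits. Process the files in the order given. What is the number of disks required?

7 disks

disk 1: place f1 (286 GB), 214 GB left
disk 2: place f2 (322 GB), 178 GB left
disk 3: place f3 (306 GB), 194 GB left
disk 4: place f4 (288 GB), 212 GB left
disk 5: place f5 (315 GB), 185 GB left
disk 6: place f6 (308 GB), 192 GB left
disk 7: place f7 (291 GB), 209 GB left
disk 1: place f8 (137 GB), 77 GB left
Final disks: [286,137] [322] [306] [288] [315] [308] [291].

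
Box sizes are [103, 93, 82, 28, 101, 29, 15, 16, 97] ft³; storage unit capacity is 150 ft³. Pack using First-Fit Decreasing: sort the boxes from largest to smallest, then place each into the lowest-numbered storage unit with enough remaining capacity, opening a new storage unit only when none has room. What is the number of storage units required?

5

Sorted descending: 103, 101, 97, 93, 82, 29, 28, 16, 15.
storage unit 1: place 103 ft³, 47 ft³ left
storage unit 2: place 101 ft³, 49 ft³ left
storage unit 3: place 97 ft³, 53 ft³ left
storage unit 4: place 93 ft³, 57 ft³ left
storage unit 5: place 82 ft³, 68 ft³ left
storage unit 1: place 29 ft³, 18 ft³ left
storage unit 2: place 28 ft³, 21 ft³ left
storage unit 1: place 16 ft³, 2 ft³ left
storage unit 2: place 15 ft³, 6 ft³ left
Final storage units: [103,29,16] [101,28,15] [97] [93] [82].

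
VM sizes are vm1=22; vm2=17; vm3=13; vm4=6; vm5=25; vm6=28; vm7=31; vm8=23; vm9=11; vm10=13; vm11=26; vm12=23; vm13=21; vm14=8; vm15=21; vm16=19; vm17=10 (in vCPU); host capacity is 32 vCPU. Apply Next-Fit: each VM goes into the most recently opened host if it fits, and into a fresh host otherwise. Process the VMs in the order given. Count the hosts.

vm1 (22 vCPU) → host 1 (remaining 10 vCPU)
vm2 (17 vCPU) → host 2 (remaining 15 vCPU)
vm3 (13 vCPU) → host 2 (remaining 2 vCPU)
vm4 (6 vCPU) → host 3 (remaining 26 vCPU)
vm5 (25 vCPU) → host 3 (remaining 1 vCPU)
vm6 (28 vCPU) → host 4 (remaining 4 vCPU)
vm7 (31 vCPU) → host 5 (remaining 1 vCPU)
vm8 (23 vCPU) → host 6 (remaining 9 vCPU)
vm9 (11 vCPU) → host 7 (remaining 21 vCPU)
vm10 (13 vCPU) → host 7 (remaining 8 vCPU)
vm11 (26 vCPU) → host 8 (remaining 6 vCPU)
vm12 (23 vCPU) → host 9 (remaining 9 vCPU)
vm13 (21 vCPU) → host 10 (remaining 11 vCPU)
vm14 (8 vCPU) → host 10 (remaining 3 vCPU)
vm15 (21 vCPU) → host 11 (remaining 11 vCPU)
vm16 (19 vCPU) → host 12 (remaining 13 vCPU)
vm17 (10 vCPU) → host 12 (remaining 3 vCPU)

12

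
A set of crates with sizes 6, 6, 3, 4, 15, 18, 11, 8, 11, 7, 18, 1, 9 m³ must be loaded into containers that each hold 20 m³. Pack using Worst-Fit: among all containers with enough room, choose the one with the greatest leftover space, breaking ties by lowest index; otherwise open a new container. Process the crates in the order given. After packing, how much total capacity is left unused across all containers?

Put 6 m³ in container 1; 14 m³ remain.
Put 6 m³ in container 1; 8 m³ remain.
Put 3 m³ in container 1; 5 m³ remain.
Put 4 m³ in container 1; 1 m³ remain.
Put 15 m³ in container 2; 5 m³ remain.
Put 18 m³ in container 3; 2 m³ remain.
Put 11 m³ in container 4; 9 m³ remain.
Put 8 m³ in container 4; 1 m³ remain.
Put 11 m³ in container 5; 9 m³ remain.
Put 7 m³ in container 5; 2 m³ remain.
Put 18 m³ in container 6; 2 m³ remain.
Put 1 m³ in container 2; 4 m³ remain.
Put 9 m³ in container 7; 11 m³ remain.
7 containers × 20 m³ = 140 m³; used 117 m³; unused 23 m³.

23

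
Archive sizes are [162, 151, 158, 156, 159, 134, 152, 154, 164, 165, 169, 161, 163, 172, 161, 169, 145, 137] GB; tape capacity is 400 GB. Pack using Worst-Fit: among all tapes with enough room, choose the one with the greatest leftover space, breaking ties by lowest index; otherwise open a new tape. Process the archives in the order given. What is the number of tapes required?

162 GB → tape 1 (remaining 238 GB)
151 GB → tape 1 (remaining 87 GB)
158 GB → tape 2 (remaining 242 GB)
156 GB → tape 2 (remaining 86 GB)
159 GB → tape 3 (remaining 241 GB)
134 GB → tape 3 (remaining 107 GB)
152 GB → tape 4 (remaining 248 GB)
154 GB → tape 4 (remaining 94 GB)
164 GB → tape 5 (remaining 236 GB)
165 GB → tape 5 (remaining 71 GB)
169 GB → tape 6 (remaining 231 GB)
161 GB → tape 6 (remaining 70 GB)
163 GB → tape 7 (remaining 237 GB)
172 GB → tape 7 (remaining 65 GB)
161 GB → tape 8 (remaining 239 GB)
169 GB → tape 8 (remaining 70 GB)
145 GB → tape 9 (remaining 255 GB)
137 GB → tape 9 (remaining 118 GB)
Final tapes: [162,151] [158,156] [159,134] [152,154] [164,165] [169,161] [163,172] [161,169] [145,137].

9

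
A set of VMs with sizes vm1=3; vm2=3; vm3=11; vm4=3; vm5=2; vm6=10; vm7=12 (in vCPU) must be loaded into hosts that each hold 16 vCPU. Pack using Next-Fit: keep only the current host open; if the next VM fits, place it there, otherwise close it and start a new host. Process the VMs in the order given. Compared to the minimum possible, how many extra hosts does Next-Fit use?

Next-Fit: [3,3] [11,3,2] [10] [12] → 4 hosts.
Total size 44 vCPU; any packing needs at least ⌈44/16⌉ = 3 hosts.
An optimal packing achieves that bound: [12,3] [11,3,2] [10,3] → 3 hosts.
Excess: 4 − 3 = 1.

1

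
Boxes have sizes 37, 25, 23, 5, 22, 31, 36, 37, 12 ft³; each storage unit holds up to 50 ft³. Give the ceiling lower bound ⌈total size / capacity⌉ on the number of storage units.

5 storage units

Total size = 37 + 25 + 23 + 5 + 22 + 31 + 36 + 37 + 12 = 228 ft³.
⌈228 / 50⌉ = 5.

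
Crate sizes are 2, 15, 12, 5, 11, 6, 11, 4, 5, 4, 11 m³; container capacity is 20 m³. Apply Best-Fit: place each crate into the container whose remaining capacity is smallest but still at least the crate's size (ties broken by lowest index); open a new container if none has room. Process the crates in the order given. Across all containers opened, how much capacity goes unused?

container 1: place 2 m³, 18 m³ left
container 1: place 15 m³, 3 m³ left
container 2: place 12 m³, 8 m³ left
container 2: place 5 m³, 3 m³ left
container 3: place 11 m³, 9 m³ left
container 3: place 6 m³, 3 m³ left
container 4: place 11 m³, 9 m³ left
container 4: place 4 m³, 5 m³ left
container 4: place 5 m³, 0 m³ left
container 5: place 4 m³, 16 m³ left
container 5: place 11 m³, 5 m³ left
5 containers × 20 m³ = 100 m³; used 86 m³; unused 14 m³.

14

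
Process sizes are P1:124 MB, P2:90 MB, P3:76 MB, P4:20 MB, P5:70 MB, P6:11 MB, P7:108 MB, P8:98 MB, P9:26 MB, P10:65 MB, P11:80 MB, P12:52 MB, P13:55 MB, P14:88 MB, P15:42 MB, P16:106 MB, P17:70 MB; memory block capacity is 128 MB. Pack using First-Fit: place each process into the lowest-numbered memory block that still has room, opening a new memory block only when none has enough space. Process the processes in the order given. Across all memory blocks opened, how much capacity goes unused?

227

P1 (124 MB) → memory block 1 (remaining 4 MB)
P2 (90 MB) → memory block 2 (remaining 38 MB)
P3 (76 MB) → memory block 3 (remaining 52 MB)
P4 (20 MB) → memory block 2 (remaining 18 MB)
P5 (70 MB) → memory block 4 (remaining 58 MB)
P6 (11 MB) → memory block 2 (remaining 7 MB)
P7 (108 MB) → memory block 5 (remaining 20 MB)
P8 (98 MB) → memory block 6 (remaining 30 MB)
P9 (26 MB) → memory block 3 (remaining 26 MB)
P10 (65 MB) → memory block 7 (remaining 63 MB)
P11 (80 MB) → memory block 8 (remaining 48 MB)
P12 (52 MB) → memory block 4 (remaining 6 MB)
P13 (55 MB) → memory block 7 (remaining 8 MB)
P14 (88 MB) → memory block 9 (remaining 40 MB)
P15 (42 MB) → memory block 8 (remaining 6 MB)
P16 (106 MB) → memory block 10 (remaining 22 MB)
P17 (70 MB) → memory block 11 (remaining 58 MB)
11 memory blocks × 128 MB = 1408 MB; used 1181 MB; unused 227 MB.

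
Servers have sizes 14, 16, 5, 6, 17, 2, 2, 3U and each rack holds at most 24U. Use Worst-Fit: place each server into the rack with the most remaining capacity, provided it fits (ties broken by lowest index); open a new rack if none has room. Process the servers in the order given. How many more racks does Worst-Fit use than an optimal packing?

0

Worst-Fit: [14,5,2] [16,6] [17,2,3] → 3 racks.
Total size 65U; any packing needs at least ⌈65/24⌉ = 3 racks.
So 3 is already optimal.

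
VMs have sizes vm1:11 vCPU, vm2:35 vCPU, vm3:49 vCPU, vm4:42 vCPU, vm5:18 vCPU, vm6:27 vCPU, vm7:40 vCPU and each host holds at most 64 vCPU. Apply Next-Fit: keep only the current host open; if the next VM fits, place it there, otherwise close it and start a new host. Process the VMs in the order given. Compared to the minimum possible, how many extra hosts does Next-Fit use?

Next-Fit: [11,35] [49] [42,18] [27] [40] → 5 hosts.
Total size 222 vCPU; any packing needs at least ⌈222/64⌉ = 4 hosts.
An optimal packing achieves that bound: [49,11] [42,18] [40] [35,27] → 4 hosts.
Excess: 5 − 4 = 1.

1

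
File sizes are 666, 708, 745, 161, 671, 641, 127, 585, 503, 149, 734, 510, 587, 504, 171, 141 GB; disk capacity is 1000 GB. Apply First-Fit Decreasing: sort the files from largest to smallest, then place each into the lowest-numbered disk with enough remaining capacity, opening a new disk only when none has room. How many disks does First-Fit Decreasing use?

11

Sorted descending: 745, 734, 708, 671, 666, 641, 587, 585, 510, 504, 503, 171, 161, 149, 141, 127.
Put 745 GB in disk 1; 255 GB remain.
Put 734 GB in disk 2; 266 GB remain.
Put 708 GB in disk 3; 292 GB remain.
Put 671 GB in disk 4; 329 GB remain.
Put 666 GB in disk 5; 334 GB remain.
Put 641 GB in disk 6; 359 GB remain.
Put 587 GB in disk 7; 413 GB remain.
Put 585 GB in disk 8; 415 GB remain.
Put 510 GB in disk 9; 490 GB remain.
Put 504 GB in disk 10; 496 GB remain.
Put 503 GB in disk 11; 497 GB remain.
Put 171 GB in disk 1; 84 GB remain.
Put 161 GB in disk 2; 105 GB remain.
Put 149 GB in disk 3; 143 GB remain.
Put 141 GB in disk 3; 2 GB remain.
Put 127 GB in disk 4; 202 GB remain.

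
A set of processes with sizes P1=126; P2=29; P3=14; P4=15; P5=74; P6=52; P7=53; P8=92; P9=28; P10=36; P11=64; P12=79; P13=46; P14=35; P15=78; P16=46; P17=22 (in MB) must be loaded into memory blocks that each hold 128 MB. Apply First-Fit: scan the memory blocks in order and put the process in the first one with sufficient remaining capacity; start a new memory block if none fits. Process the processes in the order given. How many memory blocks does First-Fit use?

Put P1 (126 MB) in memory block 1; 2 MB remain.
Put P2 (29 MB) in memory block 2; 99 MB remain.
Put P3 (14 MB) in memory block 2; 85 MB remain.
Put P4 (15 MB) in memory block 2; 70 MB remain.
Put P5 (74 MB) in memory block 3; 54 MB remain.
Put P6 (52 MB) in memory block 2; 18 MB remain.
Put P7 (53 MB) in memory block 3; 1 MB remain.
Put P8 (92 MB) in memory block 4; 36 MB remain.
Put P9 (28 MB) in memory block 4; 8 MB remain.
Put P10 (36 MB) in memory block 5; 92 MB remain.
Put P11 (64 MB) in memory block 5; 28 MB remain.
Put P12 (79 MB) in memory block 6; 49 MB remain.
Put P13 (46 MB) in memory block 6; 3 MB remain.
Put P14 (35 MB) in memory block 7; 93 MB remain.
Put P15 (78 MB) in memory block 7; 15 MB remain.
Put P16 (46 MB) in memory block 8; 82 MB remain.
Put P17 (22 MB) in memory block 5; 6 MB remain.

8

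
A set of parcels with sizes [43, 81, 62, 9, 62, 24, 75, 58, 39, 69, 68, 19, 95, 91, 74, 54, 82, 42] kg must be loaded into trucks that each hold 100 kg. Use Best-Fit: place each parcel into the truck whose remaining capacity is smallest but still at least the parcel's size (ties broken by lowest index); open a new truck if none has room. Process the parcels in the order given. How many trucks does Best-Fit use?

Put 43 kg in truck 1; 57 kg remain.
Put 81 kg in truck 2; 19 kg remain.
Put 62 kg in truck 3; 38 kg remain.
Put 9 kg in truck 2; 10 kg remain.
Put 62 kg in truck 4; 38 kg remain.
Put 24 kg in truck 3; 14 kg remain.
Put 75 kg in truck 5; 25 kg remain.
Put 58 kg in truck 6; 42 kg remain.
Put 39 kg in truck 6; 3 kg remain.
Put 69 kg in truck 7; 31 kg remain.
Put 68 kg in truck 8; 32 kg remain.
Put 19 kg in truck 5; 6 kg remain.
Put 95 kg in truck 9; 5 kg remain.
Put 91 kg in truck 10; 9 kg remain.
Put 74 kg in truck 11; 26 kg remain.
Put 54 kg in truck 1; 3 kg remain.
Put 82 kg in truck 12; 18 kg remain.
Put 42 kg in truck 13; 58 kg remain.
Final trucks: [43,54] [81,9] [62,24] [62] [75,19] [58,39] [69] [68] [95] [91] [74] [82] [42].

13 trucks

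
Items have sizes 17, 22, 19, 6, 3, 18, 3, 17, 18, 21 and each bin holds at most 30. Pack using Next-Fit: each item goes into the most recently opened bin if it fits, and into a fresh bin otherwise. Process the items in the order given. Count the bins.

17 → bin 1 (remaining 13)
22 → bin 2 (remaining 8)
19 → bin 3 (remaining 11)
6 → bin 3 (remaining 5)
3 → bin 3 (remaining 2)
18 → bin 4 (remaining 12)
3 → bin 4 (remaining 9)
17 → bin 5 (remaining 13)
18 → bin 6 (remaining 12)
21 → bin 7 (remaining 9)

7 bins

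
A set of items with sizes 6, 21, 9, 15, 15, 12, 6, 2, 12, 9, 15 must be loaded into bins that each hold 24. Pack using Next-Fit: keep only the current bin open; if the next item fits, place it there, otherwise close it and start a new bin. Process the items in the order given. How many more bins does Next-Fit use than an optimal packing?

Next-Fit: [6] [21] [9,15] [15] [12,6,2] [12,9] [15] → 7 bins.
Total size 122; any packing needs at least ⌈122/24⌉ = 6 bins.
An optimal packing achieves that bound: [21,2] [15,9] [15,9] [15,6] [12,12] [6] → 6 bins.
Excess: 7 − 6 = 1.

1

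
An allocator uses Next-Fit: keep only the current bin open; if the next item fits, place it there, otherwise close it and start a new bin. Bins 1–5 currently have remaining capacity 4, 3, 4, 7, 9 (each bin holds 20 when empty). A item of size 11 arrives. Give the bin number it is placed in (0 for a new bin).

0

Next-Fit only looks at bin 5, which has 9 free.
11 does not fit, so a new bin is opened.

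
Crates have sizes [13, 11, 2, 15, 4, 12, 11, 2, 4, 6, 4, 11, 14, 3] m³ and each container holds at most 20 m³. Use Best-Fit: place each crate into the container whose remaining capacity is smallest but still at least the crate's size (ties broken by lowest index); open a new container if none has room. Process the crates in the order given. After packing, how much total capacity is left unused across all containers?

28

container 1: place 13 m³, 7 m³ left
container 2: place 11 m³, 9 m³ left
container 1: place 2 m³, 5 m³ left
container 3: place 15 m³, 5 m³ left
container 1: place 4 m³, 1 m³ left
container 4: place 12 m³, 8 m³ left
container 5: place 11 m³, 9 m³ left
container 3: place 2 m³, 3 m³ left
container 4: place 4 m³, 4 m³ left
container 2: place 6 m³, 3 m³ left
container 4: place 4 m³, 0 m³ left
container 6: place 11 m³, 9 m³ left
container 7: place 14 m³, 6 m³ left
container 2: place 3 m³, 0 m³ left
7 containers × 20 m³ = 140 m³; used 112 m³; unused 28 m³.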